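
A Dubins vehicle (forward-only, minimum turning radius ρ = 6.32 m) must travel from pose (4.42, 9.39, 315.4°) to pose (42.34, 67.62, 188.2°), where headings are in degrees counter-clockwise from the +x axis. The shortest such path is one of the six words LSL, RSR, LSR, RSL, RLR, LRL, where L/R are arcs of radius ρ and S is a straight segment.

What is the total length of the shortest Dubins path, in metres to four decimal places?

Let ψ = atan2(Δy, Δx) = atan2(58.23, 37.92) = 56.9274° be the start→goal bearing.
Normalize: d = |goal − start| / ρ = 69.488555/6.32 = 10.995025, α = (θ_start − ψ) mod 360° = 258.4726° = 4.511198 rad, β = (θ_goal − ψ) mod 360° = 131.2726° = 2.291139 rad.
Common terms: sin α = -0.979829, cos α = -0.199836, sin β = 0.751580, cos β = -0.659642, cos(α−β) = -0.604599, d² = 120.890565. Work in radians in the unit-radius frame; every candidate has L = ρ·(t + p + q).
LSL: p² = 2 + d² − 2cos(α−β) + 2d(sin α − sin β) = 86.025997; p = √p² = 9.275020; φ = atan2(cos β − cos α, d + sin α − sin β) = -0.049595 rad; t = (φ − α) mod 2π = 1.722392 rad, q = (β − φ) mod 2π = 2.340734 rad → L = 6.32·(1.722392 + 9.275020 + 2.340734) = 6.32·13.338147 = 84.297086 m
RSR: p² = 2 + d² − 2cos(α−β) + 2d(sin β − sin α) = 162.173529; p = √p² = 12.734737; φ = atan2(cos α − cos β, d − sin α + sin β) = 0.036114 rad; t = (α − φ) mod 2π = 4.475084 rad, q = (φ − β) mod 2π = 4.028160 rad → L = 6.32·(4.475084 + 12.734737 + 4.028160) = 6.32·21.237981 = 134.224041 m
LSR: p² = d² − 2 + 2cos(α−β) + 2d(sin α + sin β) = 112.662145; p = √p² = 10.614243; φ = atan2(−cos α − cos β, d + sin α + sin β) − atan2(−2, p) = 0.265900 rad; t = (φ − α) mod 2π = 2.037888 rad, q = (φ − β) mod 2π = 4.257947 rad → L = 6.32·(2.037888 + 10.614243 + 4.257947) = 6.32·16.910077 = 106.871686 m
RSL: p² = d² − 2 + 2cos(α−β) − 2d(sin α + sin β) = 122.700588; p = √p² = 11.077030; φ = atan2(cos α + cos β, d − sin α − sin β) − atan2(2, p) = -0.255060 rad; t = (α − φ) mod 2π = 4.766258 rad, q = (β − φ) mod 2π = 2.546199 rad → L = 6.32·(4.766258 + 11.077030 + 2.546199) = 6.32·18.389487 = 116.221560 m
RLR: c = (6 − d² + 2cos(α−β) + 2d(sin α − sin β))/8 = -19.271691, |c| > 1 → infeasible
LRL: c = (6 − d² + 2cos(α−β) − 2d(sin α − sin β))/8 = -9.753250, |c| > 1 → infeasible
Shortest: LSL with L = 84.297086 m ≈ 84.2971 m

84.2971 m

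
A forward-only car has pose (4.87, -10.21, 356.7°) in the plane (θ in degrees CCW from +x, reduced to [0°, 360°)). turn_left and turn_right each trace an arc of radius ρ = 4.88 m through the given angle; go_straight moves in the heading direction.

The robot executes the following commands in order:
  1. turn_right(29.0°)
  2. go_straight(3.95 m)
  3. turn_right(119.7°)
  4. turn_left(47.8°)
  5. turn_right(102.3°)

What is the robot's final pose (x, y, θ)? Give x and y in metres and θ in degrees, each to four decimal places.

(0.8707, -27.7832, 153.5000°)

set_pose: (x, y, θ) = (4.8700, -10.2100, 356.7000°), ρ = 4.88
turn_right(29.0°): centre at ρ to the right, rotate −29.0° → (7.1967, -10.9570, 327.7000°)
go_straight(3.95): x += 3.95·cos θ, y += 3.95·sin θ → (10.5355, -13.0677, 327.7000°)
turn_right(119.7°): centre at ρ to the right, rotate −119.7° → (10.2189, -21.5014, 208.0000°)
turn_left(47.8°): centre at ρ to the left, rotate +47.8° → (7.7790, -24.6131, 255.8000°)
turn_right(102.3°): centre at ρ to the right, rotate −102.3° → (0.8707, -27.7832, 153.5000°)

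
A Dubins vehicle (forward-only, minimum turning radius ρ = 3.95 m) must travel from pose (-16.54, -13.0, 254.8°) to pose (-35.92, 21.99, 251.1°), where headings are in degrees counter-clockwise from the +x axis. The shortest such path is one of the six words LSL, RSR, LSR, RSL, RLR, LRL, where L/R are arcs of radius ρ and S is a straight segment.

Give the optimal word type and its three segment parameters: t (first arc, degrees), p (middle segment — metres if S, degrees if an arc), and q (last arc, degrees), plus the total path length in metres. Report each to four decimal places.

Let ψ = atan2(Δy, Δx) = atan2(34.99, -19.38) = 118.9809° be the start→goal bearing.
Normalize: d = |goal − start| / ρ = 39.998556/3.95 = 10.126217, α = (θ_start − ψ) mod 360° = 135.8191° = 2.370491 rad, β = (θ_goal − ψ) mod 360° = 132.1191° = 2.305914 rad.
Common terms: sin α = 0.696926, cos α = -0.717143, sin β = 0.741752, cos β = -0.670674, cos(α−β) = 0.997916, d² = 102.540266. Work in radians in the unit-radius frame; every candidate has L = ρ·(t + p + q).
LSL: p² = 2 + d² − 2cos(α−β) + 2d(sin α − sin β) = 101.636594; p = √p² = 10.081498; φ = atan2(cos β − cos α, d + sin α − sin β) = 0.004609 rad; t = (φ − α) mod 2π = 3.917304 rad, q = (β − φ) mod 2π = 2.301305 rad → L = 3.95·(3.917304 + 10.081498 + 2.301305) = 3.95·16.300106 = 64.385418 m
RSR: p² = 2 + d² − 2cos(α−β) + 2d(sin β − sin α) = 103.452276; p = √p² = 10.171149; φ = atan2(cos α − cos β, d − sin α + sin β) = -0.004569 rad; t = (α − φ) mod 2π = 2.375060 rad, q = (φ − β) mod 2π = 3.972703 rad → L = 3.95·(2.375060 + 10.171149 + 3.972703) = 3.95·16.518912 = 65.249701 m
LSR: p² = d² − 2 + 2cos(α−β) + 2d(sin α + sin β) = 131.672818; p = √p² = 11.474878; φ = atan2(−cos α − cos β, d + sin α + sin β) − atan2(−2, p) = 0.291992 rad; t = (φ − α) mod 2π = 4.204686 rad, q = (φ − β) mod 2π = 4.269263 rad → L = 3.95·(4.204686 + 11.474878 + 4.269263) = 3.95·19.948827 = 78.797867 m
RSL: p² = d² − 2 + 2cos(α−β) − 2d(sin α + sin β) = 73.399376; p = √p² = 8.567344; φ = atan2(cos α + cos β, d − sin α − sin β) − atan2(2, p) = -0.387747 rad; t = (α − φ) mod 2π = 2.758238 rad, q = (β − φ) mod 2π = 2.693661 rad → L = 3.95·(2.758238 + 8.567344 + 2.693661) = 3.95·14.019243 = 55.376009 m
RLR: c = (6 − d² + 2cos(α−β) + 2d(sin α − sin β))/8 = -11.931534, |c| > 1 → infeasible
LRL: c = (6 − d² + 2cos(α−β) − 2d(sin α − sin β))/8 = -11.704574, |c| > 1 → infeasible
Shortest: RSL with L = 55.376009 m ≈ 55.3760 m
Convert RSL to answer units (arcs ×180/π): t = 2.758238·180/π = 158.0354°, p = ρ·p = 3.95·8.567344 = 33.8410 m, q = 2.693661·180/π = 154.3354°, L = 55.3760 m.

RSL: t = 158.0354°, p = 33.8410 m, q = 154.3354°, L = 55.3760 m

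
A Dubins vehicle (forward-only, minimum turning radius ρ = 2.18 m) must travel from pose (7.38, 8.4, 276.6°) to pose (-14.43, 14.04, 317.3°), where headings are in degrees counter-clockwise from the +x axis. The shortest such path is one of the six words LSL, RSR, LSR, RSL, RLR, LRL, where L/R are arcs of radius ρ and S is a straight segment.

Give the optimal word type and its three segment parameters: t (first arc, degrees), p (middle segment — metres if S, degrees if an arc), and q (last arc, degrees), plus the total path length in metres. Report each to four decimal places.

RSL: t = 131.8332°, p = 19.1608 m, q = 172.5332°, L = 30.7414 m

Let ψ = atan2(Δy, Δx) = atan2(5.64, -21.81) = 165.5011° be the start→goal bearing.
Normalize: d = |goal − start| / ρ = 22.527443/2.18 = 10.333690, α = (θ_start − ψ) mod 360° = 111.0989° = 1.939041 rad, β = (θ_goal − ψ) mod 360° = 151.7989° = 2.649390 rad.
Common terms: sin α = 0.932960, cos α = -0.359979, sin β = 0.472568, cos β = -0.881294, cos(α−β) = 0.758134, d² = 106.785140. Work in radians in the unit-radius frame; every candidate has L = ρ·(t + p + q).
LSL: p² = 2 + d² − 2cos(α−β) + 2d(sin α − sin β) = 116.783982; p = √p² = 10.806664; φ = atan2(cos β − cos α, d + sin α − sin β) = -0.048259 rad; t = (φ − α) mod 2π = 4.295885 rad, q = (β − φ) mod 2π = 2.697649 rad → L = 2.18·(4.295885 + 10.806664 + 2.697649) = 2.18·17.800198 = 38.804432 m
RSR: p² = 2 + d² − 2cos(α−β) + 2d(sin β − sin α) = 97.753761; p = √p² = 9.887050; φ = atan2(cos α − cos β, d − sin α + sin β) = 0.052752 rad; t = (α − φ) mod 2π = 1.886290 rad, q = (φ − β) mod 2π = 3.686546 rad → L = 2.18·(1.886290 + 9.887050 + 3.686546) = 2.18·15.459886 = 33.702553 m
LSR: p² = d² − 2 + 2cos(α−β) + 2d(sin α + sin β) = 135.349995; p = √p² = 11.634002; φ = atan2(−cos α − cos β, d + sin α + sin β) − atan2(−2, p) = 0.275592 rad; t = (φ − α) mod 2π = 4.619735 rad, q = (φ − β) mod 2π = 3.909386 rad → L = 2.18·(4.619735 + 11.634002 + 3.909386) = 2.18·20.163124 = 43.955610 m
RSL: p² = d² − 2 + 2cos(α−β) − 2d(sin α + sin β) = 77.252823; p = √p² = 8.789359; φ = atan2(cos α + cos β, d − sin α − sin β) − atan2(2, p) = -0.361882 rad; t = (α − φ) mod 2π = 2.300923 rad, q = (β − φ) mod 2π = 3.011272 rad → L = 2.18·(2.300923 + 8.789359 + 3.011272) = 2.18·14.101554 = 30.741387 m
RLR: c = (6 − d² + 2cos(α−β) + 2d(sin α − sin β))/8 = -11.219220, |c| > 1 → infeasible
LRL: c = (6 − d² + 2cos(α−β) − 2d(sin α − sin β))/8 = -13.597998, |c| > 1 → infeasible
Shortest: RSL with L = 30.741387 m ≈ 30.7414 m
Convert RSL to answer units (arcs ×180/π): t = 2.300923·180/π = 131.8332°, p = ρ·p = 2.18·8.789359 = 19.1608 m, q = 3.011272·180/π = 172.5332°, L = 30.7414 m.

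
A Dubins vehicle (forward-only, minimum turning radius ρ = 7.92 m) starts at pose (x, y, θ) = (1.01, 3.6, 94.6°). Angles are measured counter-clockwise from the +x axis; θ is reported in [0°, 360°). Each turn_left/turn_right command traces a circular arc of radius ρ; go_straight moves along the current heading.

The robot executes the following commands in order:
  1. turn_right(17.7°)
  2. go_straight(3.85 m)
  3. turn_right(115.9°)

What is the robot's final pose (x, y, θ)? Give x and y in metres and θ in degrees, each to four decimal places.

set_pose: (x, y, θ) = (1.0100, 3.6000, 94.6000°), ρ = 7.92
turn_right(17.7°): centre at ρ to the right, rotate −17.7° → (1.1906, 6.0303, 76.9000°)
go_straight(3.85): x += 3.85·cos θ, y += 3.85·sin θ → (2.0632, 9.7801, 76.9000°)
turn_right(115.9°): centre at ρ to the right, rotate −115.9° → (14.7613, 14.1400, -39.0000° ≡ 321.0000°)

(14.7613, 14.1400, 321.0000°)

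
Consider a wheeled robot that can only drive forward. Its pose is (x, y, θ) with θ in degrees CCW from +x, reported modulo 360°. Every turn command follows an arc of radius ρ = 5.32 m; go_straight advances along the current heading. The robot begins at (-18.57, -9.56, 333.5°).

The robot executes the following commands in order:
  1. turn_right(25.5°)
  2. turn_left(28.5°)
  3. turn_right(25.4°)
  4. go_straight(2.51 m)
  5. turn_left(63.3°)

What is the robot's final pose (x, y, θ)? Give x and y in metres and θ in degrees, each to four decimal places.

set_pose: (x, y, θ) = (-18.5700, -9.5600, 333.5000°), ρ = 5.32
turn_right(25.5°): centre at ρ to the right, rotate −25.5° → (-16.7516, -11.0457, 308.0000°)
turn_left(28.5°): centre at ρ to the left, rotate +28.5° → (-14.6807, -12.6492, 336.5000°)
turn_right(25.4°): centre at ρ to the right, rotate −25.4° → (-12.7931, -14.0307, 311.1000°)
go_straight(2.51): x += 2.51·cos θ, y += 2.51·sin θ → (-11.1431, -15.9221, 311.1000°)
turn_left(63.3°): centre at ρ to the left, rotate +63.3° → (-5.8111, -17.5778, 374.4000° ≡ 14.4000°)

(-5.8111, -17.5778, 14.4000°)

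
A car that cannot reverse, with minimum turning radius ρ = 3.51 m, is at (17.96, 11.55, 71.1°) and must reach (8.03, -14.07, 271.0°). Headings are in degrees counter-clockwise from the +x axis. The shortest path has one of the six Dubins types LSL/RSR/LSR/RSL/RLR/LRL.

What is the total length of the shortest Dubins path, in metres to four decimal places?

39.1211 m

Let ψ = atan2(Δy, Δx) = atan2(-25.62, -9.93) = -111.1857° be the start→goal bearing.
Normalize: d = |goal − start| / ρ = 27.477069/3.51 = 7.828225, α = (θ_start − ψ) mod 360° = 182.2857° = 3.181486 rad, β = (θ_goal − ψ) mod 360° = 22.1857° = 0.387214 rad.
Common terms: sin α = -0.039883, cos α = -0.999204, sin β = 0.377610, cos β = 0.925965, cos(α−β) = -0.940288, d² = 61.281102. Work in radians in the unit-radius frame; every candidate has L = ρ·(t + p + q).
LSL: p² = 2 + d² − 2cos(α−β) + 2d(sin α − sin β) = 58.625221; p = √p² = 7.656711; φ = atan2(cos β − cos α, d + sin α − sin β) = 0.254163 rad; t = (φ − α) mod 2π = 3.355862 rad, q = (β − φ) mod 2π = 0.133051 rad → L = 3.51·(3.355862 + 7.656711 + 0.133051) = 3.51·11.145624 = 39.121140 m
RSR: p² = 2 + d² − 2cos(α−β) + 2d(sin β − sin α) = 71.698135; p = √p² = 8.467475; φ = atan2(cos α − cos β, d − sin α + sin β) = -0.229366 rad; t = (α − φ) mod 2π = 3.410852 rad, q = (φ − β) mod 2π = 5.666605 rad → L = 3.51·(3.410852 + 8.467475 + 5.666605) = 3.51·17.544933 = 61.582713 m
LSR: p² = d² − 2 + 2cos(α−β) + 2d(sin α + sin β) = 62.688135; p = √p² = 7.917584; φ = atan2(−cos α − cos β, d + sin α + sin β) − atan2(−2, p) = 0.256395 rad; t = (φ − α) mod 2π = 3.358094 rad, q = (φ − β) mod 2π = 6.152366 rad → L = 3.51·(3.358094 + 7.917584 + 6.152366) = 3.51·17.428045 = 61.172437 m
RSL: p² = d² − 2 + 2cos(α−β) − 2d(sin α + sin β) = 52.112916; p = √p² = 7.218928; φ = atan2(cos α + cos β, d − sin α − sin β) − atan2(2, p) = -0.280048 rad; t = (α − φ) mod 2π = 3.461534 rad, q = (β − φ) mod 2π = 0.667262 rad → L = 3.51·(3.461534 + 7.218928 + 0.667262) = 3.51·11.347723 = 39.830509 m
RLR: c = (6 − d² + 2cos(α−β) + 2d(sin α − sin β))/8 = -7.962267, |c| > 1 → infeasible
LRL: c = (6 − d² + 2cos(α−β) − 2d(sin α − sin β))/8 = -6.328153, |c| > 1 → infeasible
Shortest: LSL with L = 39.121140 m ≈ 39.1211 m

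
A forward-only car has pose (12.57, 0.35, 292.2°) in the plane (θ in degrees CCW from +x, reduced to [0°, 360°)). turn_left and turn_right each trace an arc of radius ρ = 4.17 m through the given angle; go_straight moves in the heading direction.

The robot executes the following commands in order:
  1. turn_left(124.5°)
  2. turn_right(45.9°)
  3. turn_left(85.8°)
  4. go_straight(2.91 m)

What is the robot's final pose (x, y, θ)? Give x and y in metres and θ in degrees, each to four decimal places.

(25.6467, 8.9090, 96.6000°)

set_pose: (x, y, θ) = (12.5700, 0.3500, 292.2000°), ρ = 4.17
turn_left(124.5°): centre at ρ to the left, rotate +124.5° → (19.9162, -0.3638, 416.7000° ≡ 56.7000°)
turn_right(45.9°): centre at ρ to the right, rotate −45.9° → (22.6201, 1.4429, 10.8000°)
turn_left(85.8°): centre at ρ to the left, rotate +85.8° → (25.9811, 6.0183, 96.6000°)
go_straight(2.91): x += 2.91·cos θ, y += 2.91·sin θ → (25.6467, 8.9090, 96.6000°)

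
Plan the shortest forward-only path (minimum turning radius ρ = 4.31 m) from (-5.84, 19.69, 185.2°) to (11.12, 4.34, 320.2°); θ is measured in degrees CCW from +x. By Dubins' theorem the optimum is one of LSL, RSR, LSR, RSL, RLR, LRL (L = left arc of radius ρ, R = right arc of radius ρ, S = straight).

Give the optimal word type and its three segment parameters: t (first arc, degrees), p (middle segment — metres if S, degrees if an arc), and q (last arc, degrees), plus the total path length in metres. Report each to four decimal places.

LSR: t = 154.2919°, p = 17.9693 m, q = 19.2919°, L = 31.0269 m

Let ψ = atan2(Δy, Δx) = atan2(-15.35, 16.96) = -42.1473° be the start→goal bearing.
Normalize: d = |goal − start| / ρ = 22.874967/4.31 = 5.307417, α = (θ_start − ψ) mod 360° = 227.3473° = 3.967959 rad, β = (θ_goal − ψ) mod 360° = 2.3473° = 0.040969 rad.
Common terms: sin α = -0.735474, cos α = -0.677552, sin β = 0.040957, cos β = 0.999161, cos(α−β) = -0.707107, d² = 28.168674. Work in radians in the unit-radius frame; every candidate has L = ρ·(t + p + q).
LSL: p² = 2 + d² − 2cos(α−β) + 2d(sin α − sin β) = 23.341196; p = √p² = 4.831273; φ = atan2(cos β − cos α, d + sin α − sin β) = 0.354428 rad; t = (φ − α) mod 2π = 2.669654 rad, q = (β − φ) mod 2π = 5.969726 rad → L = 4.31·(2.669654 + 4.831273 + 5.969726) = 4.31·13.470652 = 58.058512 m
RSR: p² = 2 + d² − 2cos(α−β) + 2d(sin β − sin α) = 39.824579; p = √p² = 6.310672; φ = atan2(cos α − cos β, d − sin α + sin β) = -0.268925 rad; t = (α − φ) mod 2π = 4.236884 rad, q = (φ − β) mod 2π = 5.973292 rad → L = 4.31·(4.236884 + 6.310672 + 5.973292) = 4.31·16.520848 = 71.204855 m
LSR: p² = d² − 2 + 2cos(α−β) + 2d(sin α + sin β) = 17.382273; p = √p² = 4.169205; φ = atan2(−cos α − cos β, d + sin α + sin β) − atan2(−2, p) = 0.377676 rad; t = (φ − α) mod 2π = 2.692902 rad, q = (φ − β) mod 2π = 0.336707 rad → L = 4.31·(2.692902 + 4.169205 + 0.336707) = 4.31·7.198814 = 31.026889 m
RSL: p² = d² − 2 + 2cos(α−β) − 2d(sin α + sin β) = 32.126647; p = √p² = 5.668037; φ = atan2(cos α + cos β, d − sin α − sin β) − atan2(2, p) = -0.285684 rad; t = (α − φ) mod 2π = 4.253643 rad, q = (β − φ) mod 2π = 0.326652 rad → L = 4.31·(4.253643 + 5.668037 + 0.326652) = 4.31·10.248333 = 44.170314 m
RLR: c = (6 − d² + 2cos(α−β) + 2d(sin α − sin β))/8 = -3.978072, |c| > 1 → infeasible
LRL: c = (6 − d² + 2cos(α−β) − 2d(sin α − sin β))/8 = -1.917649, |c| > 1 → infeasible
Shortest: LSR with L = 31.026889 m ≈ 31.0269 m
Convert LSR to answer units (arcs ×180/π): t = 2.692902·180/π = 154.2919°, p = ρ·p = 4.31·4.169205 = 17.9693 m, q = 0.336707·180/π = 19.2919°, L = 31.0269 m.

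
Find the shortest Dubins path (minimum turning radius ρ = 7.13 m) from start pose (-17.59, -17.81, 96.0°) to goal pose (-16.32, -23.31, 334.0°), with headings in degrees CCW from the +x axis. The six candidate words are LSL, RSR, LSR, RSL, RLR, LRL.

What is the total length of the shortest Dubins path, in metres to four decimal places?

Let ψ = atan2(Δy, Δx) = atan2(-5.50, 1.27) = -76.9978° be the start→goal bearing.
Normalize: d = |goal − start| / ρ = 5.644723/7.13 = 0.791686, α = (θ_start − ψ) mod 360° = 172.9978° = 3.019381 rad, β = (θ_goal − ψ) mod 360° = 50.9978° = 0.890079 rad.
Common terms: sin α = 0.121908, cos α = -0.992541, sin β = 0.777122, cos β = 0.629351, cos(α−β) = -0.529919, d² = 0.626767. Work in radians in the unit-radius frame; every candidate has L = ρ·(t + p + q).
LSL: p² = 2 + d² − 2cos(α−β) + 2d(sin α − sin β) = 2.649158; p = √p² = 1.627624; φ = atan2(cos β − cos α, d + sin α − sin β) = 1.486850 rad; t = (φ − α) mod 2π = 4.750655 rad, q = (β − φ) mod 2π = 5.686414 rad → L = 7.13·(4.750655 + 1.627624 + 5.686414) = 7.13·12.064692 = 86.021257 m
RSR: p² = 2 + d² − 2cos(α−β) + 2d(sin β − sin α) = 4.724053; p = √p² = 2.173489; φ = atan2(cos α − cos β, d − sin α + sin β) = -0.842360 rad; t = (α − φ) mod 2π = 3.861740 rad, q = (φ − β) mod 2π = 4.550747 rad → L = 7.13·(3.861740 + 2.173489 + 4.550747) = 7.13·10.585976 = 75.478006 m
LSR: p² = d² − 2 + 2cos(α−β) + 2d(sin α + sin β) = -1.009573 < 0 → infeasible
RSL: p² = d² − 2 + 2cos(α−β) − 2d(sin α + sin β) = -3.856570 < 0 → infeasible
RLR: c = (6 − d² + 2cos(α−β) + 2d(sin α − sin β))/8 = 0.409493; p = 2π − arccos c = 5.134288 rad; φ = atan2(cos α − cos β, d − sin α + sin β) = -0.842360 rad; t = (α − φ + p/2) mod 2π = 0.145699 rad, q = (α − β − t + p) mod 2π = 0.834705 rad → L = 7.13·(0.145699 + 5.134288 + 0.834705) = 7.13·6.114692 = 43.597752 m
LRL: c = (6 − d² + 2cos(α−β) − 2d(sin α − sin β))/8 = 0.668855; p = 2π − arccos c = 5.445057 rad; φ = atan2(cos β − cos α, d + sin α − sin β) = 1.486850 rad; t = (φ − α + p/2) mod 2π = 1.189998 rad, q = (β − α − t + p) mod 2π = 2.125757 rad → L = 7.13·(1.189998 + 5.445057 + 2.125757) = 7.13·8.760812 = 62.464588 m
Shortest: RLR with L = 43.597752 m ≈ 43.5978 m

43.5978 m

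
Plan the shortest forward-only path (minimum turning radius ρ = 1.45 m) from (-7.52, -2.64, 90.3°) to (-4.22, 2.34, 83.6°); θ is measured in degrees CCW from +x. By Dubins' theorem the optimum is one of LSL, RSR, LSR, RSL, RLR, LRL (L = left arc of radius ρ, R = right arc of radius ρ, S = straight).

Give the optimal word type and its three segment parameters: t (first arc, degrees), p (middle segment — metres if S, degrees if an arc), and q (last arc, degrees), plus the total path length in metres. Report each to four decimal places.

RSL: t = 39.1240°, p = 4.2563 m, q = 32.4240°, L = 6.0669 m

Let ψ = atan2(Δy, Δx) = atan2(4.98, 3.30) = 56.4695° be the start→goal bearing.
Normalize: d = |goal − start| / ρ = 5.974144/1.45 = 4.120100, α = (θ_start − ψ) mod 360° = 33.8305° = 0.590453 rad, β = (θ_goal − ψ) mod 360° = 27.1305° = 0.473516 rad.
Common terms: sin α = 0.556737, cos α = 0.830689, sin β = 0.456018, cos β = 0.889970, cos(α−β) = 0.993171, d² = 16.975220. Work in radians in the unit-radius frame; every candidate has L = ρ·(t + p + q).
LSL: p² = 2 + d² − 2cos(α−β) + 2d(sin α − sin β) = 17.818825; p = √p² = 4.221235; φ = atan2(cos β − cos α, d + sin α − sin β) = 0.014044 rad; t = (φ − α) mod 2π = 5.706776 rad, q = (β − φ) mod 2π = 0.459472 rad → L = 1.45·(5.706776 + 4.221235 + 0.459472) = 1.45·10.387483 = 15.061851 m
RSR: p² = 2 + d² − 2cos(α−β) + 2d(sin β − sin α) = 16.158932; p = √p² = 4.019817; φ = atan2(cos α − cos β, d − sin α + sin β) = -0.014748 rad; t = (α − φ) mod 2π = 0.605201 rad, q = (φ − β) mod 2π = 5.794921 rad → L = 1.45·(0.605201 + 4.019817 + 5.794921) = 1.45·10.419940 = 15.108913 m
LSR: p² = d² − 2 + 2cos(α−β) + 2d(sin α + sin β) = 25.306870; p = √p² = 5.030593; φ = atan2(−cos α − cos β, d + sin α + sin β) − atan2(−2, p) = 0.054956 rad; t = (φ − α) mod 2π = 5.747688 rad, q = (φ − β) mod 2π = 5.864625 rad → L = 1.45·(5.747688 + 5.030593 + 5.864625) = 1.45·16.642907 = 24.132215 m
RSL: p² = d² − 2 + 2cos(α−β) − 2d(sin α + sin β) = 8.616253; p = √p² = 2.935345; φ = atan2(cos α + cos β, d − sin α − sin β) − atan2(2, p) = -0.092390 rad; t = (α − φ) mod 2π = 0.682843 rad, q = (β − φ) mod 2π = 0.565906 rad → L = 1.45·(0.682843 + 2.935345 + 0.565906) = 1.45·4.184095 = 6.066937 m
RLR: c = (6 − d² + 2cos(α−β) + 2d(sin α − sin β))/8 = -1.019867, |c| > 1 → infeasible
LRL: c = (6 − d² + 2cos(α−β) − 2d(sin α − sin β))/8 = -1.227353, |c| > 1 → infeasible
Shortest: RSL with L = 6.066937 m ≈ 6.0669 m
Convert RSL to answer units (arcs ×180/π): t = 0.682843·180/π = 39.1240°, p = ρ·p = 1.45·2.935345 = 4.2563 m, q = 0.565906·180/π = 32.4240°, L = 6.0669 m.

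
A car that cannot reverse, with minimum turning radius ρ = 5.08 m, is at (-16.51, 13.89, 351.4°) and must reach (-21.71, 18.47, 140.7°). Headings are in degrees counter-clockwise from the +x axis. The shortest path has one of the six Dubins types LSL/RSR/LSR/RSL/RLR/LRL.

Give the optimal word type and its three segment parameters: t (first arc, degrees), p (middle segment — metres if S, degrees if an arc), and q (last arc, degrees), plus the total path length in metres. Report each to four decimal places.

Let ψ = atan2(Δy, Δx) = atan2(4.58, -5.20) = 138.6274° be the start→goal bearing.
Normalize: d = |goal − start| / ρ = 6.929387/5.08 = 1.364052, α = (θ_start − ψ) mod 360° = 212.7726° = 3.713583 rad, β = (θ_goal − ψ) mod 360° = 2.0726° = 0.036174 rad.
Common terms: sin α = -0.541306, cos α = -0.840826, sin β = 0.036166, cos β = 0.999346, cos(α−β) = -0.859852, d² = 1.860639. Work in radians in the unit-radius frame; every candidate has L = ρ·(t + p + q).
LSL: p² = 2 + d² − 2cos(α−β) + 2d(sin α − sin β) = 4.004939; p = √p² = 2.001234; φ = atan2(cos β − cos α, d + sin α − sin β) = 1.166853 rad; t = (φ − α) mod 2π = 3.736456 rad, q = (β − φ) mod 2π = 5.152506 rad → L = 5.08·(3.736456 + 2.001234 + 5.152506) = 5.08·10.890196 = 55.322197 m
RSR: p² = 2 + d² − 2cos(α−β) + 2d(sin β − sin α) = 7.155749; p = √p² = 2.675023; φ = atan2(cos α − cos β, d − sin α + sin β) = -0.758604 rad; t = (α − φ) mod 2π = 4.472186 rad, q = (φ − β) mod 2π = 5.488408 rad → L = 5.08·(4.472186 + 2.675023 + 5.488408) = 5.08·12.635617 = 64.188935 m
LSR: p² = d² − 2 + 2cos(α−β) + 2d(sin α + sin β) = -3.237141 < 0 → infeasible
RSL: p² = d² − 2 + 2cos(α−β) − 2d(sin α + sin β) = -0.480989 < 0 → infeasible
RLR: c = (6 − d² + 2cos(α−β) + 2d(sin α − sin β))/8 = 0.105531; p = 2π − arccos c = 4.818117 rad; φ = atan2(cos α − cos β, d − sin α + sin β) = -0.758604 rad; t = (α − φ + p/2) mod 2π = 0.598059 rad, q = (α − β − t + p) mod 2π = 1.614281 rad → L = 5.08·(0.598059 + 4.818117 + 1.614281) = 5.08·7.030458 = 35.714727 m
LRL: c = (6 − d² + 2cos(α−β) − 2d(sin α − sin β))/8 = 0.499383; p = 2π − arccos c = 5.235275 rad; φ = atan2(cos β − cos α, d + sin α − sin β) = 1.166853 rad; t = (φ − α + p/2) mod 2π = 0.070908 rad, q = (β − α − t + p) mod 2π = 1.486959 rad → L = 5.08·(0.070908 + 5.235275 + 1.486959) = 5.08·6.793141 = 34.509158 m
Shortest: LRL with L = 34.509158 m ≈ 34.5092 m
Convert LRL to answer units (arcs ×180/π): t = 0.070908·180/π = 4.0627°, p = 5.235275·180/π = 299.9592°, q = 1.486959·180/π = 85.1964°, L = 34.5092 m.

LRL: t = 4.0627°, p = 299.9592°, q = 85.1964°, L = 34.5092 m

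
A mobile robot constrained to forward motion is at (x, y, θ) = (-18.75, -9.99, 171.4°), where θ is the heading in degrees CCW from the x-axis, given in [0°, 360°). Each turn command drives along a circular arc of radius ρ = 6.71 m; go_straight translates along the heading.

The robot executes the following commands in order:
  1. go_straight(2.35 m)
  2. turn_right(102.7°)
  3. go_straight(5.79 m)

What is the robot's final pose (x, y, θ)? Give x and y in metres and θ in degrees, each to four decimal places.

(-24.2186, 4.8279, 68.7000°)

set_pose: (x, y, θ) = (-18.7500, -9.9900, 171.4000°), ρ = 6.71
go_straight(2.35): x += 2.35·cos θ, y += 2.35·sin θ → (-21.0736, -9.6386, 171.4000°)
turn_right(102.7°): centre at ρ to the right, rotate −102.7° → (-26.3218, -0.5666, 68.7000°)
go_straight(5.79): x += 5.79·cos θ, y += 5.79·sin θ → (-24.2186, 4.8279, 68.7000°)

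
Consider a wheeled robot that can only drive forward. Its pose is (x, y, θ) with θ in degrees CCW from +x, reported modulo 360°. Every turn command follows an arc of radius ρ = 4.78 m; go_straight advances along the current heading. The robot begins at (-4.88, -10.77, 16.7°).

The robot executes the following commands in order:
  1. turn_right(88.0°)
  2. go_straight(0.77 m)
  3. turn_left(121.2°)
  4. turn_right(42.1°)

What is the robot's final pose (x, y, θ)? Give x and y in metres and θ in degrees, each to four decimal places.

(12.4597, -14.4347, 7.8000°)

set_pose: (x, y, θ) = (-4.8800, -10.7700, 16.7000°), ρ = 4.78
turn_right(88.0°): centre at ρ to the right, rotate −88.0° → (1.0212, -13.8159, -71.3000° ≡ 288.7000°)
go_straight(0.77): x += 0.77·cos θ, y += 0.77·sin θ → (1.2681, -14.5452, 288.7000°)
turn_left(121.2°): centre at ρ to the left, rotate +121.2° → (9.4521, -16.0916, 409.9000° ≡ 49.9000°)
turn_right(42.1°): centre at ρ to the right, rotate −42.1° → (12.4597, -14.4347, 7.8000°)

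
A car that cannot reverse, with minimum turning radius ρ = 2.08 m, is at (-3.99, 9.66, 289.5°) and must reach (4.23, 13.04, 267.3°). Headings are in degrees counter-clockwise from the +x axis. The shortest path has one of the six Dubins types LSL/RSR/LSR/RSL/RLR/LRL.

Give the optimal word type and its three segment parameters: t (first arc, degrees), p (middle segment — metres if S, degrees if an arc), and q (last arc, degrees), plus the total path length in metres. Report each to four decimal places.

LSR: t = 160.0577°, p = 2.8159 m, q = 182.2577°, L = 15.2429 m

Let ψ = atan2(Δy, Δx) = atan2(3.38, 8.22) = 22.3521° be the start→goal bearing.
Normalize: d = |goal − start| / ρ = 8.887789/2.08 = 4.272976, α = (θ_start − ψ) mod 360° = 267.1479° = 4.662611 rad, β = (θ_goal − ψ) mod 360° = 244.9479° = 4.275148 rad.
Common terms: sin α = -0.998761, cos α = -0.049758, sin β = -0.905923, cos β = -0.423442, cos(α−β) = 0.925871, d² = 18.258321. Work in radians in the unit-radius frame; every candidate has L = ρ·(t + p + q).
LSL: p² = 2 + d² − 2cos(α−β) + 2d(sin α − sin β) = 17.613190; p = √p² = 4.196807; φ = atan2(cos β − cos α, d + sin α − sin β) = -0.089158 rad; t = (φ − α) mod 2π = 1.531416 rad, q = (β − φ) mod 2π = 4.364306 rad → L = 2.08·(1.531416 + 4.196807 + 4.364306) = 2.08·10.092529 = 20.992461 m
RSR: p² = 2 + d² − 2cos(α−β) + 2d(sin β − sin α) = 19.199970; p = √p² = 4.381777; φ = atan2(cos α − cos β, d − sin α + sin β) = 0.085385 rad; t = (α − φ) mod 2π = 4.577226 rad, q = (φ − β) mod 2π = 2.093423 rad → L = 2.08·(4.577226 + 4.381777 + 2.093423) = 2.08·11.052425 = 22.989045 m
LSR: p² = d² − 2 + 2cos(α−β) + 2d(sin α + sin β) = 1.832721; p = √p² = 1.353780; φ = atan2(−cos α − cos β, d + sin α + sin β) − atan2(−2, p) = 1.172959 rad; t = (φ − α) mod 2π = 2.793533 rad, q = (φ − β) mod 2π = 3.180996 rad → L = 2.08·(2.793533 + 1.353780 + 3.180996) = 2.08·7.328310 = 15.242884 m
RSL: p² = d² − 2 + 2cos(α−β) − 2d(sin α + sin β) = 34.387404; p = √p² = 5.864077; φ = atan2(cos α + cos β, d − sin α − sin β) − atan2(2, p) = -0.405137 rad; t = (α − φ) mod 2π = 5.067748 rad, q = (β − φ) mod 2π = 4.680285 rad → L = 2.08·(5.067748 + 5.864077 + 4.680285) = 2.08·15.612110 = 32.473189 m
RLR: c = (6 − d² + 2cos(α−β) + 2d(sin α − sin β))/8 = -1.399996, |c| > 1 → infeasible
LRL: c = (6 − d² + 2cos(α−β) − 2d(sin α − sin β))/8 = -1.201649, |c| > 1 → infeasible
Shortest: LSR with L = 15.242884 m ≈ 15.2429 m
Convert LSR to answer units (arcs ×180/π): t = 2.793533·180/π = 160.0577°, p = ρ·p = 2.08·1.353780 = 2.8159 m, q = 3.180996·180/π = 182.2577°, L = 15.2429 m.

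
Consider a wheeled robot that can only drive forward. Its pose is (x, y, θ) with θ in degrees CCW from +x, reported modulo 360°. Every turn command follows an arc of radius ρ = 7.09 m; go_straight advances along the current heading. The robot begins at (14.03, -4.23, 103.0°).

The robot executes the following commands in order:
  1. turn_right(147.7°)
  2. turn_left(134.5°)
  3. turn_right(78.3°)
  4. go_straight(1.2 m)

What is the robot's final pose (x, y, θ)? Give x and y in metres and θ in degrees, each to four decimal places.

(44.8547, 14.5814, 11.5000°)

set_pose: (x, y, θ) = (14.0300, -4.2300, 103.0000°), ρ = 7.09
turn_right(147.7°): centre at ρ to the right, rotate −147.7° → (25.9254, 2.4045, -44.7000° ≡ 315.3000°)
turn_left(134.5°): centre at ρ to the left, rotate +134.5° → (38.0024, 7.4193, 449.8000° ≡ 89.8000°)
turn_right(78.3°): centre at ρ to the right, rotate −78.3° → (43.6788, 14.3422, 11.5000°)
go_straight(1.2): x += 1.2·cos θ, y += 1.2·sin θ → (44.8547, 14.5814, 11.5000°)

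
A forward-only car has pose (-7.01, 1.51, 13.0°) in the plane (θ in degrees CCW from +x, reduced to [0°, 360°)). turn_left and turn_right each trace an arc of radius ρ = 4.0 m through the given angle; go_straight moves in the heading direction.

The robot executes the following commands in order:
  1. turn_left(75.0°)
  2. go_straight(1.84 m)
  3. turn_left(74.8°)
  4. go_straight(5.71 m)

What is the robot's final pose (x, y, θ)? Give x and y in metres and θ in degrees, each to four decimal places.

set_pose: (x, y, θ) = (-7.0100, 1.5100, 13.0000°), ρ = 4.0
turn_left(75.0°): centre at ρ to the left, rotate +75.0° → (-3.9122, 5.2679, 88.0000°)
go_straight(1.84): x += 1.84·cos θ, y += 1.84·sin θ → (-3.8480, 7.1068, 88.0000°)
turn_left(74.8°): centre at ρ to the left, rotate +74.8° → (-6.6628, 11.0675, 162.8000°)
go_straight(5.71): x += 5.71·cos θ, y += 5.71·sin θ → (-12.1174, 12.7560, 162.8000°)

(-12.1174, 12.7560, 162.8000°)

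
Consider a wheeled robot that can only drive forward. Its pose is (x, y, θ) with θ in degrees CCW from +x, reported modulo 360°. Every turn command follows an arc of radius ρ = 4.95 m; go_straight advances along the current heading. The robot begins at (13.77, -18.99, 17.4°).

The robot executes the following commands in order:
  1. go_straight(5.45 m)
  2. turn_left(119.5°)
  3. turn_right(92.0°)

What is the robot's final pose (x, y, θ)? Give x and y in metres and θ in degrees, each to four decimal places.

set_pose: (x, y, θ) = (13.7700, -18.9900, 17.4000°), ρ = 4.95
go_straight(5.45): x += 5.45·cos θ, y += 5.45·sin θ → (18.9706, -17.3602, 17.4000°)
turn_left(119.5°): centre at ρ to the left, rotate +119.5° → (20.8726, -9.0224, 136.9000°)
turn_right(92.0°): centre at ρ to the right, rotate −92.0° → (20.7607, -1.9018, 44.9000°)

(20.7607, -1.9018, 44.9000°)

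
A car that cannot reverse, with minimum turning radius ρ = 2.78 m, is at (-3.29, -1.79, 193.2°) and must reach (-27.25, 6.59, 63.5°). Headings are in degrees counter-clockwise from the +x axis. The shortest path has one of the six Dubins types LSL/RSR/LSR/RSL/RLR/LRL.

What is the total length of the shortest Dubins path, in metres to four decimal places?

Let ψ = atan2(Δy, Δx) = atan2(8.38, -23.96) = 160.7227° be the start→goal bearing.
Normalize: d = |goal − start| / ρ = 25.383183/2.78 = 9.130642, α = (θ_start − ψ) mod 360° = 32.4773° = 0.566835 rad, β = (θ_goal − ψ) mod 360° = 262.7773° = 4.586328 rad.
Common terms: sin α = 0.536965, cos α = 0.843605, sin β = -0.992065, cos β = -0.125727, cos(α−β) = -0.638768, d² = 83.368614. Work in radians in the unit-radius frame; every candidate has L = ρ·(t + p + q).
LSL: p² = 2 + d² − 2cos(α−β) + 2d(sin α − sin β) = 114.568195; p = √p² = 10.703653; φ = atan2(cos β − cos α, d + sin α − sin β) = -0.090685 rad; t = (φ − α) mod 2π = 5.625665 rad, q = (β − φ) mod 2π = 4.677013 rad → L = 2.78·(5.625665 + 10.703653 + 4.677013) = 2.78·21.006332 = 58.397603 m
RSR: p² = 2 + d² − 2cos(α−β) + 2d(sin β − sin α) = 58.724105; p = √p² = 7.663165; φ = atan2(cos α − cos β, d − sin α + sin β) = 0.126832 rad; t = (α − φ) mod 2π = 0.440003 rad, q = (φ − β) mod 2π = 1.823689 rad → L = 2.78·(0.440003 + 7.663165 + 1.823689) = 2.78·9.926857 = 27.596664 m
LSR: p² = d² − 2 + 2cos(α−β) + 2d(sin α + sin β) = 71.780369; p = √p² = 8.472330; φ = atan2(−cos α − cos β, d + sin α + sin β) − atan2(−2, p) = 0.149259 rad; t = (φ − α) mod 2π = 5.865610 rad, q = (φ − β) mod 2π = 1.846116 rad → L = 2.78·(5.865610 + 8.472330 + 1.846116) = 2.78·16.184056 = 44.991674 m
RSL: p² = d² − 2 + 2cos(α−β) − 2d(sin α + sin β) = 88.401789; p = √p² = 9.402223; φ = atan2(cos α + cos β, d − sin α − sin β) − atan2(2, p) = -0.134841 rad; t = (α − φ) mod 2π = 0.701676 rad, q = (β − φ) mod 2π = 4.721170 rad → L = 2.78·(0.701676 + 9.402223 + 4.721170) = 2.78·14.825068 = 41.213690 m
RLR: c = (6 − d² + 2cos(α−β) + 2d(sin α − sin β))/8 = -6.340513, |c| > 1 → infeasible
LRL: c = (6 − d² + 2cos(α−β) − 2d(sin α − sin β))/8 = -13.321024, |c| > 1 → infeasible
Shortest: RSR with L = 27.596664 m ≈ 27.5967 m

27.5967 m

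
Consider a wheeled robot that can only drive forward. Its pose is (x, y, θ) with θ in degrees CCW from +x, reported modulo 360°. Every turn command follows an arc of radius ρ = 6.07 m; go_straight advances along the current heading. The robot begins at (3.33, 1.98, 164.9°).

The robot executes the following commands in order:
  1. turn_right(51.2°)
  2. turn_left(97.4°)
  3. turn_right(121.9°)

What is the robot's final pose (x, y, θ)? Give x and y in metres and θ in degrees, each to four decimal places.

set_pose: (x, y, θ) = (3.3300, 1.9800, 164.9000°), ρ = 6.07
turn_right(51.2°): centre at ρ to the right, rotate −51.2° → (-0.6468, 5.4006, 113.7000°)
turn_left(97.4°): centre at ρ to the left, rotate +97.4° → (-9.3402, 8.1583, 211.1000°)
turn_right(121.9°): centre at ρ to the right, rotate −121.9° → (-18.5450, 13.4406, 89.2000°)

(-18.5450, 13.4406, 89.2000°)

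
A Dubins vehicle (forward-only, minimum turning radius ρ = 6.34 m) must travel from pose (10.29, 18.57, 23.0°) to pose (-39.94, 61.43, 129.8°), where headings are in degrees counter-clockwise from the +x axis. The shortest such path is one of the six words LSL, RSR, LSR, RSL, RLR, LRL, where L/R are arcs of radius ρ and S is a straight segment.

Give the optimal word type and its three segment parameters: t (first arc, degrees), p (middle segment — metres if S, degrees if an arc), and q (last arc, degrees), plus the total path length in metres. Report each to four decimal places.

LSR: t = 125.5566°, p = 58.0157 m, q = 18.7566°, L = 73.9845 m

Let ψ = atan2(Δy, Δx) = atan2(42.86, -50.23) = 139.5267° be the start→goal bearing.
Normalize: d = |goal − start| / ρ = 66.030542/6.34 = 10.414912, α = (θ_start − ψ) mod 360° = 243.4733° = 4.249411 rad, β = (θ_goal − ψ) mod 360° = 350.2733° = 6.113422 rad.
Common terms: sin α = -0.894726, cos α = -0.446615, sin β = -0.168949, cos β = 0.985625, cos(α−β) = -0.289032, d² = 108.470392. Work in radians in the unit-radius frame; every candidate has L = ρ·(t + p + q).
LSL: p² = 2 + d² − 2cos(α−β) + 2d(sin α − sin β) = 95.930638; p = √p² = 9.794419; φ = atan2(cos β − cos α, d + sin α − sin β) = 0.146756 rad; t = (φ − α) mod 2π = 2.180531 rad, q = (β − φ) mod 2π = 5.966666 rad → L = 6.34·(2.180531 + 9.794419 + 5.966666) = 6.34·17.941616 = 113.749843 m
RSR: p² = 2 + d² − 2cos(α−β) + 2d(sin β − sin α) = 126.166274; p = √p² = 11.232376; φ = atan2(cos α − cos β, d − sin α + sin β) = -0.127858 rad; t = (α − φ) mod 2π = 4.377269 rad, q = (φ − β) mod 2π = 0.041905 rad → L = 6.34·(4.377269 + 11.232376 + 0.041905) = 6.34·15.651550 = 99.230826 m
LSR: p² = d² − 2 + 2cos(α−β) + 2d(sin α + sin β) = 83.736164; p = √p² = 9.150747; φ = atan2(−cos α − cos β, d + sin α + sin β) − atan2(−2, p) = 0.157601 rad; t = (φ − α) mod 2π = 2.191376 rad, q = (φ − β) mod 2π = 0.327364 rad → L = 6.34·(2.191376 + 9.150747 + 0.327364) = 6.34·11.669486 = 73.984542 m
RSL: p² = d² − 2 + 2cos(α−β) − 2d(sin α + sin β) = 128.048493; p = √p² = 11.315851; φ = atan2(cos α + cos β, d − sin α − sin β) − atan2(2, p) = -0.128013 rad; t = (α − φ) mod 2π = 4.377424 rad, q = (β − φ) mod 2π = 6.241435 rad → L = 6.34·(4.377424 + 11.315851 + 6.241435) = 6.34·21.934711 = 139.066066 m
RLR: c = (6 − d² + 2cos(α−β) + 2d(sin α − sin β))/8 = -14.770784, |c| > 1 → infeasible
LRL: c = (6 − d² + 2cos(α−β) − 2d(sin α − sin β))/8 = -10.991330, |c| > 1 → infeasible
Shortest: LSR with L = 73.984542 m ≈ 73.9845 m
Convert LSR to answer units (arcs ×180/π): t = 2.191376·180/π = 125.5566°, p = ρ·p = 6.34·9.150747 = 58.0157 m, q = 0.327364·180/π = 18.7566°, L = 73.9845 m.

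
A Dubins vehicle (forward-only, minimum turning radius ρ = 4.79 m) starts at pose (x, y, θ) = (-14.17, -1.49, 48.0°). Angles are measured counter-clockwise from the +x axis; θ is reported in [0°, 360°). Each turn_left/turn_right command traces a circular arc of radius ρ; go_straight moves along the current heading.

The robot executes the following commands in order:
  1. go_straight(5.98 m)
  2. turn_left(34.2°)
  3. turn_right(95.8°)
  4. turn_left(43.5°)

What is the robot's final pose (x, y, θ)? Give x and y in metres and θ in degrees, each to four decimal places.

set_pose: (x, y, θ) = (-14.1700, -1.4900, 48.0000°), ρ = 4.79
go_straight(5.98): x += 5.98·cos θ, y += 5.98·sin θ → (-10.1686, 2.9540, 48.0000°)
turn_left(34.2°): centre at ρ to the left, rotate +34.2° → (-8.9826, 5.5091, 82.2000°)
turn_right(95.8°): centre at ρ to the right, rotate −95.8° → (-3.1106, 9.5147, -13.6000° ≡ 346.4000°)
turn_left(43.5°): centre at ρ to the left, rotate +43.5° → (0.4035, 10.0179, 389.9000° ≡ 29.9000°)

(0.4035, 10.0179, 29.9000°)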